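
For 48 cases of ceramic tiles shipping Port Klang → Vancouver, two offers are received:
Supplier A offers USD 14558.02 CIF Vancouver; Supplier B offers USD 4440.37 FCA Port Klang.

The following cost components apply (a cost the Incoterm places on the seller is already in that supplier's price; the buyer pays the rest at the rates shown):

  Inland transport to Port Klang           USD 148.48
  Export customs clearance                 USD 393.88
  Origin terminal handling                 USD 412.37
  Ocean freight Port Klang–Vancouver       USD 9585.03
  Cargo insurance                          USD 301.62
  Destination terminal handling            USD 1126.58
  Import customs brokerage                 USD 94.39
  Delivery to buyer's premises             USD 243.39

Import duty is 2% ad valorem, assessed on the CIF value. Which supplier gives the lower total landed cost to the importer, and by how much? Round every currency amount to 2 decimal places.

Supplier A (CIF):
The CIF price already equals the CIF value: 14558.02
Import duty = 14558.02 × 2% = 291.16
Buyer bears (A): 1126.58 + 94.39 + 243.39 = 1464.36
Landed cost (A) = invoice 14558.02 + 1464.36 + duty 291.16 = 16313.54
Supplier B (FCA):
CIF value = FCA price + origin terminal + freight + insurance = 4440.37 + 412.37 + 9585.03 + 301.62 = 14739.39
Import duty = 14739.39 × 2% = 294.79
Buyer bears (B): 412.37 + 9585.03 + 301.62 + 1126.58 + 94.39 + 243.39 = 11763.38
Landed cost (B) = invoice 4440.37 + 11763.38 + duty 294.79 = 16498.54
Difference = |16313.54 − 16498.54| = 185.00

Supplier A is cheaper by USD 185.00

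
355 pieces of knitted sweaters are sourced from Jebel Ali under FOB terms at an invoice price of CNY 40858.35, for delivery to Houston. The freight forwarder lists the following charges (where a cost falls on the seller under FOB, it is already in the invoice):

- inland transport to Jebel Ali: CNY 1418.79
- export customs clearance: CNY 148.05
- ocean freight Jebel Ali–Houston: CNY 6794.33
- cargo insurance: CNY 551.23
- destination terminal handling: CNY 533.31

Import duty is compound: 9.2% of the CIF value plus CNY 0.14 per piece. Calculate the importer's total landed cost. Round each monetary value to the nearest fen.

FOB: the seller bears costs until goods are on board at the origin port; the buyer bears freight, insurance and all costs thereafter.
Already in the invoice (seller's account under FOB): inland to port, export clearance — exclude.
CIF value = FOB price + freight + insurance = 40858.35 + 6794.33 + 551.23 = 48203.91
Ad valorem component: 48203.91 × 9.2% = 4434.76
Specific component: 355 × 0.14 = 49.70
Import duty = 4434.76 + 49.70 = 4484.46
Buyer bears: freight 6794.33 + insurance 551.23 + destination terminal 533.31 + duty 4484.46 = 12363.33
Landed cost = invoice 40858.35 + 12363.33 = 53221.68

Total landed cost: CNY 53221.68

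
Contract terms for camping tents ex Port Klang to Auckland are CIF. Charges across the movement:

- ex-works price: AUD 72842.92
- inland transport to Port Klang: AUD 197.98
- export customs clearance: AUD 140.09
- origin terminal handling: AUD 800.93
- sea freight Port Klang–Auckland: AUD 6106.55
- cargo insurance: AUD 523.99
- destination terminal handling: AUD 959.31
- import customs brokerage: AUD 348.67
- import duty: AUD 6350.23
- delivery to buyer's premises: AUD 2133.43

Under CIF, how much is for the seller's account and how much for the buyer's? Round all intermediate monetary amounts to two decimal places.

Seller: AUD 80612.46; buyer: AUD 9791.64

CIF: the seller pays costs through ocean freight and marine insurance to the destination port.
Seller's account: goods 72842.92 + inland to port 197.98 + export clearance 140.09 + origin terminal 800.93 + freight 6106.55 + insurance 523.99 = 80612.46
Buyer's account: destination terminal 959.31 + brokerage 348.67 + duty 6350.23 + delivery 2133.43 = 9791.64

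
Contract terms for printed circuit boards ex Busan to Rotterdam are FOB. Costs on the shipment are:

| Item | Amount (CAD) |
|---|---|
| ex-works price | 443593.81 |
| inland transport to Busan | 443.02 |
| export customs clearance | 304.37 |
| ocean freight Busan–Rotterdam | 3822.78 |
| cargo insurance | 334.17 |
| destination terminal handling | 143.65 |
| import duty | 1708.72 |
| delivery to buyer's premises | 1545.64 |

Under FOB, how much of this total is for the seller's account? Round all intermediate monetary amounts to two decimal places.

FOB: the seller bears costs until goods are on board at the origin port; the buyer bears freight, insurance and all costs thereafter.
Seller's account: goods 443593.81 + inland to port 443.02 + export clearance 304.37 = 444341.20
Buyer's account: freight 3822.78 + insurance 334.17 + destination terminal 143.65 + duty 1708.72 + delivery 1545.64 = 7554.96

Seller's account: CAD 444341.20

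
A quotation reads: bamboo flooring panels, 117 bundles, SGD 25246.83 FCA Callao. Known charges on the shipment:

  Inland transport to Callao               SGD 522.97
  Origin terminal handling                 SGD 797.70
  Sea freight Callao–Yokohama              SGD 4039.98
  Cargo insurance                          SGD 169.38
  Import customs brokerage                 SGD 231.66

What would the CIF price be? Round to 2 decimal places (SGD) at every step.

CIF price: SGD 30253.89

Not relevant to the conversion: inland to port — on the seller under both FCA and CIF; already in the FCA price and stays in the CIF price. brokerage — on the buyer under both terms; not part of either seller's price.
From FCA to CIF, the seller additionally bears: origin terminal, freight, insurance.
CIF price = 25246.83 + 797.70 + 4039.98 + 169.38 = 30253.89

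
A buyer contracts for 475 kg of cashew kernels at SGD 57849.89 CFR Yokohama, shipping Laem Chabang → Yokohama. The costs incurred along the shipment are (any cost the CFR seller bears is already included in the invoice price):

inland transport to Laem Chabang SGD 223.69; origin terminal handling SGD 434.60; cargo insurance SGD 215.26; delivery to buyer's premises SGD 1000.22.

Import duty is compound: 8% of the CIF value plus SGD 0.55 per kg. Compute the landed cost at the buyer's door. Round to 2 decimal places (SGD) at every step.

Total landed cost: SGD 63971.83

CFR: the seller pays costs through ocean freight to the destination port, but not insurance.
Already in the invoice (seller's account under CFR): inland to port, origin terminal — exclude.
CIF value = CFR price + insurance = 57849.89 + 215.26 = 58065.15
Ad valorem component: 58065.15 × 8% = 4645.21
Specific component: 475 × 0.55 = 261.25
Import duty = 4645.21 + 261.25 = 4906.46
Buyer bears: insurance 215.26 + delivery 1000.22 + duty 4906.46 = 6121.94
Landed cost = invoice 57849.89 + 6121.94 = 63971.83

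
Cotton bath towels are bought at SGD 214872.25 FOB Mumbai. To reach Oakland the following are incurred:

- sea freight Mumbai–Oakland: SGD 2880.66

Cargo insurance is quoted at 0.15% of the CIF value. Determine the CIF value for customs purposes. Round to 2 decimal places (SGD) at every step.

Let C be the CIF value. C = FOB price + freight + 0.15% × C
C − 0.15% × C = 214872.25 + 2880.66
0.9985 × C = 217752.91
C = 217752.91 / 0.9985 = 218080.03
Insurance premium = 0.15% × 218080.03 = 327.12

CIF value: SGD 218080.03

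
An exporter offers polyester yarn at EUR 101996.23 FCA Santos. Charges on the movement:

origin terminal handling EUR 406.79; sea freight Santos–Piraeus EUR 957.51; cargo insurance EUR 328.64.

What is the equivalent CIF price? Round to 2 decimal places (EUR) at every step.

CIF price: EUR 103689.17

From FCA to CIF, the seller additionally bears: origin terminal, freight, insurance.
CIF price = 101996.23 + 406.79 + 957.51 + 328.64 = 103689.17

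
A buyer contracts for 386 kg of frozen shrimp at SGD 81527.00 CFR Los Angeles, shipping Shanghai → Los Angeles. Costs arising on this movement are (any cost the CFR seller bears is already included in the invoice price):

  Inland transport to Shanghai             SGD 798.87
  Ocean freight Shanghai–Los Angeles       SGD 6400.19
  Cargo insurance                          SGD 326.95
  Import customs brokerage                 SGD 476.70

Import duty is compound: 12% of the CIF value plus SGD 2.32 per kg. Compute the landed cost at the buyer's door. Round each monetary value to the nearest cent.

Total landed cost: SGD 93048.64

CFR: the seller pays costs through ocean freight to the destination port, but not insurance.
Already in the invoice (seller's account under CFR): inland to port, freight — exclude.
CIF value = CFR price + insurance = 81527.00 + 326.95 = 81853.95
Ad valorem component: 81853.95 × 12% = 9822.47
Specific component: 386 × 2.32 = 895.52
Import duty = 9822.47 + 895.52 = 10717.99
Buyer bears: insurance 326.95 + brokerage 476.70 + duty 10717.99 = 11521.64
Landed cost = invoice 81527.00 + 11521.64 = 93048.64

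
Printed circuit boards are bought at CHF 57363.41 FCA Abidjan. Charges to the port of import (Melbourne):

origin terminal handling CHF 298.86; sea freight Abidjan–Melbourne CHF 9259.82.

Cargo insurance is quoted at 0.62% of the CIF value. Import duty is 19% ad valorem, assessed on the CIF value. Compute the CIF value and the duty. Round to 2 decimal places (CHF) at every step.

CIF value: CHF 67339.60; import duty: CHF 12794.52

Let C be the CIF value. C = FCA price + pre-shipment costs + freight + 0.62% × C
C − 0.62% × C = 57363.41 + 298.86 + 9259.82
0.9938 × C = 66922.09
C = 66922.09 / 0.9938 = 67339.60
Insurance premium = 0.62% × 67339.60 = 417.51
Import duty = 67339.60 × 19% = 12794.52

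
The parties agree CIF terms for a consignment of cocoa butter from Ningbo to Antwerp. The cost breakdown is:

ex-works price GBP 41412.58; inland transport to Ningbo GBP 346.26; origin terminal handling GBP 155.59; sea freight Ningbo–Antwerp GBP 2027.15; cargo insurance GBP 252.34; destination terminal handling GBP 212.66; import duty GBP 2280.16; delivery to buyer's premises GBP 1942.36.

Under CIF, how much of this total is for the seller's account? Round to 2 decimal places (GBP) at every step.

CIF: the seller pays costs through ocean freight and marine insurance to the destination port.
Seller's account: goods 41412.58 + inland to port 346.26 + origin terminal 155.59 + freight 2027.15 + insurance 252.34 = 44193.92
Buyer's account: destination terminal 212.66 + duty 2280.16 + delivery 1942.36 = 4435.18

Seller's account: GBP 44193.92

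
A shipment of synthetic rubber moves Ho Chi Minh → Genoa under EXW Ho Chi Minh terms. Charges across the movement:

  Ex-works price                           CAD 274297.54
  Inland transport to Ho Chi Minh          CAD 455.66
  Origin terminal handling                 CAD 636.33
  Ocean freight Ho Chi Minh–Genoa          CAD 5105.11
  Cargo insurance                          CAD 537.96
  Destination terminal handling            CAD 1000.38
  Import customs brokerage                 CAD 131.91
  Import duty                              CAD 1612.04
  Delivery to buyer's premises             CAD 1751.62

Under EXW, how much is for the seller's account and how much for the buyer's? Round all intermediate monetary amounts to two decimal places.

EXW: the seller makes goods available at their premises; the buyer bears all onward costs.
Seller's account: goods 274297.54 = 274297.54
Buyer's account: inland to port 455.66 + origin terminal 636.33 + freight 5105.11 + insurance 537.96 + destination terminal 1000.38 + brokerage 131.91 + duty 1612.04 + delivery 1751.62 = 11231.01

Seller: CAD 274297.54; buyer: CAD 11231.01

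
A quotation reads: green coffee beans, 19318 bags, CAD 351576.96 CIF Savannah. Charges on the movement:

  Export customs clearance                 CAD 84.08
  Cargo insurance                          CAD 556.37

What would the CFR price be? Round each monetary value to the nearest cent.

Not relevant to the conversion: export clearance — on the seller under both CIF and CFR; already in the CIF price and stays in the CFR price.
From CIF to CFR, the seller no longer bears: insurance.
CFR price = 351576.96 − 556.37 = 351020.59

CFR price: CAD 351020.59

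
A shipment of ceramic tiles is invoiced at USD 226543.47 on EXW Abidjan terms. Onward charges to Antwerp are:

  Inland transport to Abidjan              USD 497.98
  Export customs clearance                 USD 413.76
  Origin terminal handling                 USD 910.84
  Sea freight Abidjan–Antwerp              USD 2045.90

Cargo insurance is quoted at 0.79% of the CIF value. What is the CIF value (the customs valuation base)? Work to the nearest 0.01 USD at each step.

CIF value: USD 232246.70

Let C be the CIF value. C = EXW price + pre-shipment costs + freight + 0.79% × C
C − 0.79% × C = 226543.47 + 497.98 + 413.76 + 910.84 + 2045.90
0.9921 × C = 230411.95
C = 230411.95 / 0.9921 = 232246.70
Insurance premium = 0.79% × 232246.70 = 1834.75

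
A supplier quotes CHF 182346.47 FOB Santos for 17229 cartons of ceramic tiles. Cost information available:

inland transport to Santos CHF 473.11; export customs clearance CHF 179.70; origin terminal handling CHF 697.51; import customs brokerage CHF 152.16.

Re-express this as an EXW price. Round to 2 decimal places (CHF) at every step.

Not relevant to the conversion: brokerage — on the buyer under both terms; not part of either seller's price.
From FOB to EXW, the seller no longer bears: inland to port, export clearance, origin terminal.
EXW price = 182346.47 − 473.11 − 179.70 − 697.51 = 180996.15

EXW price: CHF 180996.15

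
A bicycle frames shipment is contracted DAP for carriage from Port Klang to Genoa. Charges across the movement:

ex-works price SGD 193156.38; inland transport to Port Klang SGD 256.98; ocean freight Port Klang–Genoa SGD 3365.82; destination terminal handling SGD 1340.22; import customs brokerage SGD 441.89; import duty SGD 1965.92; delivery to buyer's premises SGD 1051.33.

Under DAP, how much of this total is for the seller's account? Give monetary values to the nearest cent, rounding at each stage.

Seller's account: SGD 199170.73

DAP: the seller bears all costs to the named destination except import duty and clearance.
Seller's account: goods 193156.38 + inland to port 256.98 + freight 3365.82 + destination terminal 1340.22 + delivery 1051.33 = 199170.73
Buyer's account: brokerage 441.89 + duty 1965.92 = 2407.81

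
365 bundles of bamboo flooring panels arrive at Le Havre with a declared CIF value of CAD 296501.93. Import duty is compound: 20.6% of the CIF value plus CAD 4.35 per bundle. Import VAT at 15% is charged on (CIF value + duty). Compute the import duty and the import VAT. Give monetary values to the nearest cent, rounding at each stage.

Import duty: CAD 62667.15; import VAT: CAD 53875.36

Ad valorem component: 296501.93 × 20.6% = 61079.40
Specific component: 365 × 4.35 = 1587.75
Import duty = 61079.40 + 1587.75 = 62667.15
VAT base = CIF + duty = 296501.93 + 62667.15 = 359169.08
Import VAT = 359169.08 × 15% = 53875.36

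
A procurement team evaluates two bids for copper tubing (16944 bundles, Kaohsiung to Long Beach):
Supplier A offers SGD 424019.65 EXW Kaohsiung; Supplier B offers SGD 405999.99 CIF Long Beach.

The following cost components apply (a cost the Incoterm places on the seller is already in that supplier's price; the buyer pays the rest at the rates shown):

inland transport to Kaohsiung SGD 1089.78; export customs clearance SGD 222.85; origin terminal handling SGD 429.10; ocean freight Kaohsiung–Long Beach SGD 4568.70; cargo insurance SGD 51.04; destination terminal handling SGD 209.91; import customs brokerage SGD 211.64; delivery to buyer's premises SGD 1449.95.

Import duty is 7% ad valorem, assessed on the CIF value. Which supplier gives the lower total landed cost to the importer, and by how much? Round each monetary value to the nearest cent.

Supplier A (EXW):
CIF value = EXW price + inland to port + export clearance + origin terminal + freight + insurance = 424019.65 + 1089.78 + 222.85 + 429.10 + 4568.70 + 51.04 = 430381.12
Import duty = 430381.12 × 7% = 30126.68
Buyer bears (A): 1089.78 + 222.85 + 429.10 + 4568.70 + 51.04 + 209.91 + 211.64 + 1449.95 = 8232.97
Landed cost (A) = invoice 424019.65 + 8232.97 + duty 30126.68 = 462379.30
Supplier B (CIF):
The CIF price already equals the CIF value: 405999.99
Import duty = 405999.99 × 7% = 28420.00
Buyer bears (B): 209.91 + 211.64 + 1449.95 = 1871.50
Landed cost (B) = invoice 405999.99 + 1871.50 + duty 28420.00 = 436291.49
Difference = |462379.30 − 436291.49| = 26087.81

Supplier B is cheaper by SGD 26087.81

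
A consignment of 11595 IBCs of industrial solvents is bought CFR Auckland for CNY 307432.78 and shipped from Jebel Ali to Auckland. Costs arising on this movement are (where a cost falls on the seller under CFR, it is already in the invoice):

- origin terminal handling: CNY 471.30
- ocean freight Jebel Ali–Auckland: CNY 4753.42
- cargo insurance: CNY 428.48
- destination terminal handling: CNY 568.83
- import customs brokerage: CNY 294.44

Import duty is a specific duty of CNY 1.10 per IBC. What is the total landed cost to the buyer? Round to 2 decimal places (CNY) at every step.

Total landed cost: CNY 321479.03

CFR: the seller pays costs through ocean freight to the destination port, but not insurance.
Already in the invoice (seller's account under CFR): origin terminal, freight — exclude.
CIF value = CFR price + insurance = 307432.78 + 428.48 = 307861.26
Import duty = 11595 × 1.10 = 12754.50
Buyer bears: insurance 428.48 + destination terminal 568.83 + brokerage 294.44 + duty 12754.50 = 14046.25
Landed cost = invoice 307432.78 + 14046.25 = 321479.03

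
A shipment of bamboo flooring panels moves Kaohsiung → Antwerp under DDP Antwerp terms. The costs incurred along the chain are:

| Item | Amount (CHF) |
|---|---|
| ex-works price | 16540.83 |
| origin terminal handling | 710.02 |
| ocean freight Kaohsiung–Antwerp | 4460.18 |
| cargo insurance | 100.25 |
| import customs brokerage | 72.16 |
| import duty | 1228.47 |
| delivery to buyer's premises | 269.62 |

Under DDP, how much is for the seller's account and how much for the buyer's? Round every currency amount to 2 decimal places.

Seller: CHF 23381.53; buyer: CHF 0.00

DDP: the seller bears all costs including import duty.
Seller's account: goods 16540.83 + origin terminal 710.02 + freight 4460.18 + insurance 100.25 + brokerage 72.16 + duty 1228.47 + delivery 269.62 = 23381.53
Buyer's account: 0.00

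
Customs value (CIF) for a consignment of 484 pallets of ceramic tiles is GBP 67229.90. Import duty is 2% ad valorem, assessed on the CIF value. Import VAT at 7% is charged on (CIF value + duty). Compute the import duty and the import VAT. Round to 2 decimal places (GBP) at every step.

Import duty = 67229.90 × 2% = 1344.60
VAT base = CIF + duty = 67229.90 + 1344.60 = 68574.50
Import VAT = 68574.50 × 7% = 4800.22

Import duty: GBP 1344.60; import VAT: GBP 4800.22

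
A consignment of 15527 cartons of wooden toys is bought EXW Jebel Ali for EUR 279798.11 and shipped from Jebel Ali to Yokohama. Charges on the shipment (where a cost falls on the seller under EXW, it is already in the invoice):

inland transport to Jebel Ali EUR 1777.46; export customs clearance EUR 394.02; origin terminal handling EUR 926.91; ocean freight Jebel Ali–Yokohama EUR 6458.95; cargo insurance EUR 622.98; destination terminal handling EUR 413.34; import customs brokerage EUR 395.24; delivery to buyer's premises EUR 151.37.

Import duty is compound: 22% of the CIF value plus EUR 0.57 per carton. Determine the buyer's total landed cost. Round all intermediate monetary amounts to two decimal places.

EXW: the seller makes goods available at their premises; the buyer bears all onward costs.
CIF value = EXW price + inland to port + export clearance + origin terminal + freight + insurance = 279798.11 + 1777.46 + 394.02 + 926.91 + 6458.95 + 622.98 = 289978.43
Ad valorem component: 289978.43 × 22% = 63795.25
Specific component: 15527 × 0.57 = 8850.39
Import duty = 63795.25 + 8850.39 = 72645.64
Buyer bears: inland to port 1777.46 + export clearance 394.02 + origin terminal 926.91 + freight 6458.95 + insurance 622.98 + destination terminal 413.34 + brokerage 395.24 + delivery 151.37 + duty 72645.64 = 83785.91
Landed cost = invoice 279798.11 + 83785.91 = 363584.02

Total landed cost: EUR 363584.02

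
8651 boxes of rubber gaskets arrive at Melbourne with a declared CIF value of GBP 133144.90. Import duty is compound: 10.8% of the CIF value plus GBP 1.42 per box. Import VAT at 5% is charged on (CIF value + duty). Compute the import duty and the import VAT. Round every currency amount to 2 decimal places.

Import duty: GBP 26664.07; import VAT: GBP 7990.45

Ad valorem component: 133144.90 × 10.8% = 14379.65
Specific component: 8651 × 1.42 = 12284.42
Import duty = 14379.65 + 12284.42 = 26664.07
VAT base = CIF + duty = 133144.90 + 26664.07 = 159808.97
Import VAT = 159808.97 × 5% = 7990.45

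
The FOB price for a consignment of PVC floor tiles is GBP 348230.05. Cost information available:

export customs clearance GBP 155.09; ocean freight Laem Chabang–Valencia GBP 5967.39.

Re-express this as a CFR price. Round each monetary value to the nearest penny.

CFR price: GBP 354197.44

Not relevant to the conversion: export clearance — on the seller under both FOB and CFR; already in the FOB price and stays in the CFR price.
From FOB to CFR, the seller additionally bears: freight.
CFR price = 348230.05 + 5967.39 = 354197.44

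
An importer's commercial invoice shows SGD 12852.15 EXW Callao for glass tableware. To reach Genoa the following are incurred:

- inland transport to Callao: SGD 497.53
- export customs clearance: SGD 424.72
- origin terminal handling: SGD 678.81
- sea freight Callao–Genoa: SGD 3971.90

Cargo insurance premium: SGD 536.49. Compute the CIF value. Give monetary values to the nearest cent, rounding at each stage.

CIF value: SGD 18961.60

CIF = EXW price + pre-shipment costs + freight + insurance
CIF = 12852.15 + 497.53 + 424.72 + 678.81 + 3971.90 + 536.49 = 18961.60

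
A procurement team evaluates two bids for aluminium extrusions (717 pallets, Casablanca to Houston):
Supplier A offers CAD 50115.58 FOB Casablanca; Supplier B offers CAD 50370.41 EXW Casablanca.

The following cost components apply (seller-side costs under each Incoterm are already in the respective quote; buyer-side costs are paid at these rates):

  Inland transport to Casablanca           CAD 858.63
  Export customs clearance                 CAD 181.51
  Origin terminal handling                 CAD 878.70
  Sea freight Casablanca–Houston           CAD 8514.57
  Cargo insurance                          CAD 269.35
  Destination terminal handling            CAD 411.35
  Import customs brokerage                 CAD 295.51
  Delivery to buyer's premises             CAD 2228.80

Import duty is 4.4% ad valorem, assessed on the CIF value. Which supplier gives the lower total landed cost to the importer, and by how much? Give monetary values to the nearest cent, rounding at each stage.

Supplier A is cheaper by CAD 2269.31

Supplier A (FOB):
CIF value = FOB price + freight + insurance = 50115.58 + 8514.57 + 269.35 = 58899.50
Import duty = 58899.50 × 4.4% = 2591.58
Buyer bears (A): 8514.57 + 269.35 + 411.35 + 295.51 + 2228.80 = 11719.58
Landed cost (A) = invoice 50115.58 + 11719.58 + duty 2591.58 = 64426.74
Supplier B (EXW):
CIF value = EXW price + inland to port + export clearance + origin terminal + freight + insurance = 50370.41 + 858.63 + 181.51 + 878.70 + 8514.57 + 269.35 = 61073.17
Import duty = 61073.17 × 4.4% = 2687.22
Buyer bears (B): 858.63 + 181.51 + 878.70 + 8514.57 + 269.35 + 411.35 + 295.51 + 2228.80 = 13638.42
Landed cost (B) = invoice 50370.41 + 13638.42 + duty 2687.22 = 66696.05
Difference = |64426.74 − 66696.05| = 2269.31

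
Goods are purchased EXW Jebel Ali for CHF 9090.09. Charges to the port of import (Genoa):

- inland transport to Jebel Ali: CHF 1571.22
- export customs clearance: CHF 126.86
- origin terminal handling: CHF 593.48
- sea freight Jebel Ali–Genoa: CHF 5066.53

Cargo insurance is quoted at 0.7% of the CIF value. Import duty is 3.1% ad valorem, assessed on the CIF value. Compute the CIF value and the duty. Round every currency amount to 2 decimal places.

CIF value: CHF 16564.13; import duty: CHF 513.49

Let C be the CIF value. C = EXW price + pre-shipment costs + freight + 0.7% × C
C − 0.7% × C = 9090.09 + 1571.22 + 126.86 + 593.48 + 5066.53
0.993 × C = 16448.18
C = 16448.18 / 0.993 = 16564.13
Insurance premium = 0.7% × 16564.13 = 115.95
Import duty = 16564.13 × 3.1% = 513.49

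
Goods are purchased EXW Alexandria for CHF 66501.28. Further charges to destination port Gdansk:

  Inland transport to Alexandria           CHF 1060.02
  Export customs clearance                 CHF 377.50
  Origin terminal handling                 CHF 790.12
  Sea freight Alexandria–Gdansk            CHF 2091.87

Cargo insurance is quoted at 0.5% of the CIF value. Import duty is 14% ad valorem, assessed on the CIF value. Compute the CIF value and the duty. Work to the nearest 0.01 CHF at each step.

CIF value: CHF 71176.67; import duty: CHF 9964.73

Let C be the CIF value. C = EXW price + pre-shipment costs + freight + 0.5% × C
C − 0.5% × C = 66501.28 + 1060.02 + 377.50 + 790.12 + 2091.87
0.995 × C = 70820.79
C = 70820.79 / 0.995 = 71176.67
Insurance premium = 0.5% × 71176.67 = 355.88
Import duty = 71176.67 × 14% = 9964.73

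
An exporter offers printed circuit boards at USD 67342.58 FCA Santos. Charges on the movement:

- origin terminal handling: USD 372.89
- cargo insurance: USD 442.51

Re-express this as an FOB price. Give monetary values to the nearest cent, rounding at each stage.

FOB price: USD 67715.47

Not relevant to the conversion: insurance — on the buyer under both terms; not part of either seller's price.
From FCA to FOB, the seller additionally bears: origin terminal.
FOB price = 67342.58 + 372.89 = 67715.47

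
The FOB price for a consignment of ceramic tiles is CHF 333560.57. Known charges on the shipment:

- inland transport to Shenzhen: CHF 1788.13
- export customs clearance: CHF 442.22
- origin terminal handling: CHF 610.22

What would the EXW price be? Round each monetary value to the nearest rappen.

EXW price: CHF 330720.00

From FOB to EXW, the seller no longer bears: inland to port, export clearance, origin terminal.
EXW price = 333560.57 − 1788.13 − 442.22 − 610.22 = 330720.00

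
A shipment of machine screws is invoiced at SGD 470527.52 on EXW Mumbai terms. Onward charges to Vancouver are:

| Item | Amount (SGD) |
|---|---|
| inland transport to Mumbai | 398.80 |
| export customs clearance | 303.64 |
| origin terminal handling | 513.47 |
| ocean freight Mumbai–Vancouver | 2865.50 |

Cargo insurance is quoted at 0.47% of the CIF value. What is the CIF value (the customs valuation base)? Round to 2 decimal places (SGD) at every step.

CIF value: SGD 476850.13

Let C be the CIF value. C = EXW price + pre-shipment costs + freight + 0.47% × C
C − 0.47% × C = 470527.52 + 398.80 + 303.64 + 513.47 + 2865.50
0.9953 × C = 474608.93
C = 474608.93 / 0.9953 = 476850.13
Insurance premium = 0.47% × 476850.13 = 2241.20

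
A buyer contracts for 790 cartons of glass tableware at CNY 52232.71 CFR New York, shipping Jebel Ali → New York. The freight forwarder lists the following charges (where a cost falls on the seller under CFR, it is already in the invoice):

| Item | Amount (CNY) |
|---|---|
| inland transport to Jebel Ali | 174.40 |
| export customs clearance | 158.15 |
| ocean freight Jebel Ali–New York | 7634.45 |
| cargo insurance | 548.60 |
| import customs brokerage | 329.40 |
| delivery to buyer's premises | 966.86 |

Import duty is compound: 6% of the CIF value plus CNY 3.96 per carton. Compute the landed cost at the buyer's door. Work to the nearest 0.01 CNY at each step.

CFR: the seller pays costs through ocean freight to the destination port, but not insurance.
Already in the invoice (seller's account under CFR): inland to port, export clearance, freight — exclude.
CIF value = CFR price + insurance = 52232.71 + 548.60 = 52781.31
Ad valorem component: 52781.31 × 6% = 3166.88
Specific component: 790 × 3.96 = 3128.40
Import duty = 3166.88 + 3128.40 = 6295.28
Buyer bears: insurance 548.60 + brokerage 329.40 + delivery 966.86 + duty 6295.28 = 8140.14
Landed cost = invoice 52232.71 + 8140.14 = 60372.85

Total landed cost: CNY 60372.85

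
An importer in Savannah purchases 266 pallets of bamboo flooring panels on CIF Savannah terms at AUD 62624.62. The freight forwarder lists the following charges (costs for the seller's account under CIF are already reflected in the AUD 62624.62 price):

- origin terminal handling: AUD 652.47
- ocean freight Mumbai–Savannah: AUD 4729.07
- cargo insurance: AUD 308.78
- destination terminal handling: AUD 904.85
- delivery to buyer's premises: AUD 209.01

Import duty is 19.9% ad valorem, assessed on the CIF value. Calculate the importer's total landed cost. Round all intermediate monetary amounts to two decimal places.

CIF: the seller pays costs through ocean freight and marine insurance to the destination port.
Already in the invoice (seller's account under CIF): origin terminal, freight, insurance — exclude.
The CIF price already equals the CIF value: 62624.62
Import duty = 62624.62 × 19.9% = 12462.30
Buyer bears: destination terminal 904.85 + delivery 209.01 + duty 12462.30 = 13576.16
Landed cost = invoice 62624.62 + 13576.16 = 76200.78

Total landed cost: AUD 76200.78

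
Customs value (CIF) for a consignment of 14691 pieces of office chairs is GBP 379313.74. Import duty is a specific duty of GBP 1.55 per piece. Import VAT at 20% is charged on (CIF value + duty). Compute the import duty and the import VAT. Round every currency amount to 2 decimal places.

Import duty: GBP 22771.05; import VAT: GBP 80416.96

Import duty = 14691 × 1.55 = 22771.05
VAT base = CIF + duty = 379313.74 + 22771.05 = 402084.79
Import VAT = 402084.79 × 20% = 80416.96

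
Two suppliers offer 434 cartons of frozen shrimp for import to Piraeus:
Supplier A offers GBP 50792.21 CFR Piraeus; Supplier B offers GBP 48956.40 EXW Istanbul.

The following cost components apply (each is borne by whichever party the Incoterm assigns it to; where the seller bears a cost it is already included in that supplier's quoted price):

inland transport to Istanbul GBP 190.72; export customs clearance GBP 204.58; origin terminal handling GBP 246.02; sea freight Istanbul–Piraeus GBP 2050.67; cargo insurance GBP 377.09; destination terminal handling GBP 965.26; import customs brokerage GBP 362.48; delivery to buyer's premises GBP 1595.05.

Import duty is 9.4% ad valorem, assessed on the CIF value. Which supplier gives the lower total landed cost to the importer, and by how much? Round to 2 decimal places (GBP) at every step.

Supplier A (CFR):
CIF value = CFR price + insurance = 50792.21 + 377.09 = 51169.30
Import duty = 51169.30 × 9.4% = 4809.91
Buyer bears (A): 377.09 + 965.26 + 362.48 + 1595.05 = 3299.88
Landed cost (A) = invoice 50792.21 + 3299.88 + duty 4809.91 = 58902.00
Supplier B (EXW):
CIF value = EXW price + inland to port + export clearance + origin terminal + freight + insurance = 48956.40 + 190.72 + 204.58 + 246.02 + 2050.67 + 377.09 = 52025.48
Import duty = 52025.48 × 9.4% = 4890.40
Buyer bears (B): 190.72 + 204.58 + 246.02 + 2050.67 + 377.09 + 965.26 + 362.48 + 1595.05 = 5991.87
Landed cost (B) = invoice 48956.40 + 5991.87 + duty 4890.40 = 59838.67
Difference = |58902.00 − 59838.67| = 936.67

Supplier A is cheaper by GBP 936.67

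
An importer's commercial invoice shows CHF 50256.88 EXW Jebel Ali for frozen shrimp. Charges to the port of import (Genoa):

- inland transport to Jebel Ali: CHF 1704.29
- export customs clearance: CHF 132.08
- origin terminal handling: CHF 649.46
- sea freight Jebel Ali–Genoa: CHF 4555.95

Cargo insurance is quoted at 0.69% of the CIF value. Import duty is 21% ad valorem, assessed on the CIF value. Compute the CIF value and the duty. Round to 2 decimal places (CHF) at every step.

CIF value: CHF 57696.77; import duty: CHF 12116.32

Let C be the CIF value. C = EXW price + pre-shipment costs + freight + 0.69% × C
C − 0.69% × C = 50256.88 + 1704.29 + 132.08 + 649.46 + 4555.95
0.9931 × C = 57298.66
C = 57298.66 / 0.9931 = 57696.77
Insurance premium = 0.69% × 57696.77 = 398.11
Import duty = 57696.77 × 21% = 12116.32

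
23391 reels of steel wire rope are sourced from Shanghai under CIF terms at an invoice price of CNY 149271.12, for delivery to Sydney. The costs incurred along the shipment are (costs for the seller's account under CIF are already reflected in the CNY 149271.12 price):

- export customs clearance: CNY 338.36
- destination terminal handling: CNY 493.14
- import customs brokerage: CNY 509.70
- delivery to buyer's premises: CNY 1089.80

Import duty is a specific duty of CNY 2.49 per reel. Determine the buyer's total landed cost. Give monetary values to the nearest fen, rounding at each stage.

Total landed cost: CNY 209607.35

CIF: the seller pays costs through ocean freight and marine insurance to the destination port.
Already in the invoice (seller's account under CIF): export clearance — exclude.
The CIF price already equals the CIF value: 149271.12
Import duty = 23391 × 2.49 = 58243.59
Buyer bears: destination terminal 493.14 + brokerage 509.70 + delivery 1089.80 + duty 58243.59 = 60336.23
Landed cost = invoice 149271.12 + 60336.23 = 209607.35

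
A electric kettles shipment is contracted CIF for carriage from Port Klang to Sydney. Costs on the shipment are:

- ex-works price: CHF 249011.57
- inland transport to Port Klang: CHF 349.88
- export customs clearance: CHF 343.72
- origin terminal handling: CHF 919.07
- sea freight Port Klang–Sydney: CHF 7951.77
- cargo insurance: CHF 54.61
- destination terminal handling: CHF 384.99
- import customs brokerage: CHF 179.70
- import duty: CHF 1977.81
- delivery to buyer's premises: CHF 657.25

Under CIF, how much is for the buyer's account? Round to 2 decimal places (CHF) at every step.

CIF: the seller pays costs through ocean freight and marine insurance to the destination port.
Seller's account: goods 249011.57 + inland to port 349.88 + export clearance 343.72 + origin terminal 919.07 + freight 7951.77 + insurance 54.61 = 258630.62
Buyer's account: destination terminal 384.99 + brokerage 179.70 + duty 1977.81 + delivery 657.25 = 3199.75

Buyer's account: CHF 3199.75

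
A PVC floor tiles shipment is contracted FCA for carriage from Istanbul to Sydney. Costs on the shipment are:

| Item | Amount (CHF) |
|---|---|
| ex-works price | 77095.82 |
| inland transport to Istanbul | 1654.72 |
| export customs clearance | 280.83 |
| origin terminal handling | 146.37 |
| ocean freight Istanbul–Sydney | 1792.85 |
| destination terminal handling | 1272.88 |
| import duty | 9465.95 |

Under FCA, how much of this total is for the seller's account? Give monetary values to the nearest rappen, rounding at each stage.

FCA: the seller delivers export-cleared goods to the carrier; the buyer bears costs from that point.
Seller's account: goods 77095.82 + inland to port 1654.72 + export clearance 280.83 = 79031.37
Buyer's account: origin terminal 146.37 + freight 1792.85 + destination terminal 1272.88 + duty 9465.95 = 12678.05

Seller's account: CHF 79031.37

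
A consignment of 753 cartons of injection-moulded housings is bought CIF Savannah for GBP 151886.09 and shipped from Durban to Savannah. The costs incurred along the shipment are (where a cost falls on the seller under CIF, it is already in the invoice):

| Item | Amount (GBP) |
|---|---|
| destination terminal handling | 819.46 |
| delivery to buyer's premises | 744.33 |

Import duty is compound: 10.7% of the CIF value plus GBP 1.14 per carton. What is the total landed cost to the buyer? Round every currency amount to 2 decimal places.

Total landed cost: GBP 170560.11

CIF: the seller pays costs through ocean freight and marine insurance to the destination port.
The CIF price already equals the CIF value: 151886.09
Ad valorem component: 151886.09 × 10.7% = 16251.81
Specific component: 753 × 1.14 = 858.42
Import duty = 16251.81 + 858.42 = 17110.23
Buyer bears: destination terminal 819.46 + delivery 744.33 + duty 17110.23 = 18674.02
Landed cost = invoice 151886.09 + 18674.02 = 170560.11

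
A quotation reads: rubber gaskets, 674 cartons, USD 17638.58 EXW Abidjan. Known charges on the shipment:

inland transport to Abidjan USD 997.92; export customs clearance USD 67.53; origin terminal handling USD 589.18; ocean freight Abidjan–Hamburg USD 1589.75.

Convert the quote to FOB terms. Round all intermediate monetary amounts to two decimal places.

FOB price: USD 19293.21

Not relevant to the conversion: freight — on the buyer under both terms; not part of either seller's price.
From EXW to FOB, the seller additionally bears: inland to port, export clearance, origin terminal.
FOB price = 17638.58 + 997.92 + 67.53 + 589.18 = 19293.21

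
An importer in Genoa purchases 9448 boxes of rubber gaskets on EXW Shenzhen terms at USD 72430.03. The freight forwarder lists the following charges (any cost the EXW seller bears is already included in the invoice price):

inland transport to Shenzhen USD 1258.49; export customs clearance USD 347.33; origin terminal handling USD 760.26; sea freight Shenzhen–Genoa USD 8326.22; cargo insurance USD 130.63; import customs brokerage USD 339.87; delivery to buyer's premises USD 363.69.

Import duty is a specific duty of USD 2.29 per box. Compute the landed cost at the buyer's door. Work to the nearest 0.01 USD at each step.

Total landed cost: USD 105592.44

EXW: the seller makes goods available at their premises; the buyer bears all onward costs.
CIF value = EXW price + inland to port + export clearance + origin terminal + freight + insurance = 72430.03 + 1258.49 + 347.33 + 760.26 + 8326.22 + 130.63 = 83252.96
Import duty = 9448 × 2.29 = 21635.92
Buyer bears: inland to port 1258.49 + export clearance 347.33 + origin terminal 760.26 + freight 8326.22 + insurance 130.63 + brokerage 339.87 + delivery 363.69 + duty 21635.92 = 33162.41
Landed cost = invoice 72430.03 + 33162.41 = 105592.44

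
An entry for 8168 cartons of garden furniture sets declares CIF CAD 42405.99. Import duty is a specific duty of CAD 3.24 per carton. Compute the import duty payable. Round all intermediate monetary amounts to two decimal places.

Import duty: CAD 26464.32

Import duty = 8168 × 3.24 = 26464.32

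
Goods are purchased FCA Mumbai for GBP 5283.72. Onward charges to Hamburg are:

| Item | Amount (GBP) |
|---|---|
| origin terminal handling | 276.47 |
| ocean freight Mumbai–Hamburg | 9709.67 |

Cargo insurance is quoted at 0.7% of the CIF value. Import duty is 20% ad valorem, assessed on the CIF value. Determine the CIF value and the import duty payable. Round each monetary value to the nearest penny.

Let C be the CIF value. C = FCA price + pre-shipment costs + freight + 0.7% × C
C − 0.7% × C = 5283.72 + 276.47 + 9709.67
0.993 × C = 15269.86
C = 15269.86 / 0.993 = 15377.50
Insurance premium = 0.7% × 15377.50 = 107.64
Import duty = 15377.50 × 20% = 3075.50

CIF value: GBP 15377.50; import duty: GBP 3075.50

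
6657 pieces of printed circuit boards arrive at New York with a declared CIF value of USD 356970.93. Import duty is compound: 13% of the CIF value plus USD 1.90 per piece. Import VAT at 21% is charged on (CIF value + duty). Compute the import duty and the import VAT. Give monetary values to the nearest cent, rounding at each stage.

Import duty: USD 59054.52; import VAT: USD 87365.34

Ad valorem component: 356970.93 × 13% = 46406.22
Specific component: 6657 × 1.90 = 12648.30
Import duty = 46406.22 + 12648.30 = 59054.52
VAT base = CIF + duty = 356970.93 + 59054.52 = 416025.45
Import VAT = 416025.45 × 21% = 87365.34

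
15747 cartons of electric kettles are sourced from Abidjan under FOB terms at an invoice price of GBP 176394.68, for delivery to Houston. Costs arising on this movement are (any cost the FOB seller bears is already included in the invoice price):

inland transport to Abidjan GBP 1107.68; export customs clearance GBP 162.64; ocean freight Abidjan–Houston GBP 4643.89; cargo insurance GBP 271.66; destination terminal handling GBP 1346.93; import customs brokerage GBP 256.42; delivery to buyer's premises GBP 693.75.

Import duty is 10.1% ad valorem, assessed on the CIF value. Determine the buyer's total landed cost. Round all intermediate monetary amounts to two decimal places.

FOB: the seller bears costs until goods are on board at the origin port; the buyer bears freight, insurance and all costs thereafter.
Already in the invoice (seller's account under FOB): inland to port, export clearance — exclude.
CIF value = FOB price + freight + insurance = 176394.68 + 4643.89 + 271.66 = 181310.23
Import duty = 181310.23 × 10.1% = 18312.33
Buyer bears: freight 4643.89 + insurance 271.66 + destination terminal 1346.93 + brokerage 256.42 + delivery 693.75 + duty 18312.33 = 25524.98
Landed cost = invoice 176394.68 + 25524.98 = 201919.66

Total landed cost: GBP 201919.66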